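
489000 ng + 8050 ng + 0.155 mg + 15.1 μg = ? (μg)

In μg:
  489000 ng = 489000 × 10⁻³ μg = 489
  8050 ng = 8050 × 10⁻³ μg = 8.05
  0.155 mg = 0.155 × 10³ μg = 155
  15.1 μg → 15.1
Sum: 489 + 8.05 + 155 + 15.1 = 667.15

667.15 μg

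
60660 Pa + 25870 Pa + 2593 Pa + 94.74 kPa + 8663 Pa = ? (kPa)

192.526 kPa

In kPa:
  60660 Pa = 60660e-3 kPa = 60.66
  25870 Pa = 25870e-3 kPa = 25.87
  2593 Pa = 2593e-3 kPa = 2.593
  94.74 kPa → 94.74
  8663 Pa = 8663e-3 kPa = 8.663
Sum: 60.66 + 25.87 + 2.593 + 94.74 + 8.663 = 192.526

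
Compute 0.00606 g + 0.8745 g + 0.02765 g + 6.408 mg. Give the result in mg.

914.618 mg

In mg:
  0.00606 g = 0.00606e3 mg = 6.06
  0.8745 g = 0.8745e3 mg = 874.5
  0.02765 g = 0.02765e3 mg = 27.65
  6.408 mg → 6.408
Sum: 6.06 + 874.5 + 27.65 + 6.408 = 914.618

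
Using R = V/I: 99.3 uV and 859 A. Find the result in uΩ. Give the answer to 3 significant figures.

0.116 uΩ

(99.3e-6) / (859) = 0.1156e-6 Ω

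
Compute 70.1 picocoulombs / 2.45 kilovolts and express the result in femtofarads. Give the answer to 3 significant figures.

(70.1e-12) / (2.45e3) = 28.612e-15 F

28.6 femtofarads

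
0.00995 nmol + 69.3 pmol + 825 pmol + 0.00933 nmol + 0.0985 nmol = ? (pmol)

1012.08 pmol

In pmol:
  0.00995 nmol = 0.00995 × 10³ pmol = 9.95
  69.3 pmol → 69.3
  825 pmol → 825
  0.00933 nmol = 0.00933 × 10³ pmol = 9.33
  0.0985 nmol = 0.0985 × 10³ pmol = 98.5
Sum: 9.95 + 69.3 + 825 + 9.33 + 98.5 = 1012.08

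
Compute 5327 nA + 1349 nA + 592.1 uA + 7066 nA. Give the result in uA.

605.842 uA

In uA:
  5327 nA = 5327 × 10⁻³ uA = 5.327
  1349 nA = 1349 × 10⁻³ uA = 1.349
  592.1 uA → 592.1
  7066 nA = 7066 × 10⁻³ uA = 7.066
Sum: 5.327 + 1.349 + 592.1 + 7.066 = 605.842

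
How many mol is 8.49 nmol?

nano = 1e-9, (no prefix) = 1e0; factor is 1e-9.
8.49 × 1e-9 = 0.00000000849

0.00000000849 mol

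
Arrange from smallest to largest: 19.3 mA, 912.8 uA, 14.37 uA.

14.37 uA < 912.8 uA < 19.3 mA

19.3 mA = 0.0193 A
912.8 uA = 0.0009128 A
14.37 uA = 0.00001437 A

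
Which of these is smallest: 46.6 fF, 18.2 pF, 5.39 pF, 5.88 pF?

46.6 fF = 0.0000000000000466 F
18.2 pF = 0.0000000000182 F
5.39 pF = 0.00000000000539 F
5.88 pF = 0.00000000000588 F

46.6 fF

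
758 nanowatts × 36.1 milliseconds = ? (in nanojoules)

758 × 10⁻⁹ × 36.1 × 10⁻³ = 27363.8 × 10⁻¹² J

27.3638 nanojoules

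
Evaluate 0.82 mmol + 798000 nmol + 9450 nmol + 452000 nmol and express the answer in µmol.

2079.45 µmol

In µmol:
  0.82 mmol = 0.82e3 µmol = 820
  798000 nmol = 798000e-3 µmol = 798
  9450 nmol = 9450e-3 µmol = 9.45
  452000 nmol = 452000e-3 µmol = 452
Sum: 820 + 798 + 9.45 + 452 = 2079.45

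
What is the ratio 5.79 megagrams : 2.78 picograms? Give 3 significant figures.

2080000000000000000

(5.79e6) / (2.78e-12) = 2.083e18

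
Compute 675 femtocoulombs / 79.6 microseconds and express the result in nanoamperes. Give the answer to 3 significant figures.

(675e-15) / (79.6e-6) = 8.4799e-9 A

8.48 nanoamperes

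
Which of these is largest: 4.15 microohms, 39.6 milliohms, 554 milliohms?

4.15 microohms = 0.00000415 ohms
39.6 milliohms = 0.0396 ohms
554 milliohms = 0.554 ohms

554 milliohms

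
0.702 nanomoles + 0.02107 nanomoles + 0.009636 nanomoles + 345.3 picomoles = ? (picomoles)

In picomoles:
  0.702 nanomoles = 0.702 × 10^3 picomoles = 702
  0.02107 nanomoles = 0.02107 × 10^3 picomoles = 21.07
  0.009636 nanomoles = 0.009636 × 10^3 picomoles = 9.636
  345.3 picomoles → 345.3
Sum: 702 + 21.07 + 9.636 + 345.3 = 1078.006

1078.006 picomoles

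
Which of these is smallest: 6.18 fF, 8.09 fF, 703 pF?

6.18 fF

6.18 fF = 0.00000000000000618 F
8.09 fF = 0.00000000000000809 F
703 pF = 0.000000000703 F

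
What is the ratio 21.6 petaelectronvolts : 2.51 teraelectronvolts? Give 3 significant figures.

8610

(21.6 × 10¹⁵) / (2.51 × 10¹²) = 8.606 × 10³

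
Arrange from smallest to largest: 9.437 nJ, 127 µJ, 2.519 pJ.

9.437 nJ = 0.000000009437 J
127 µJ = 0.000127 J
2.519 pJ = 0.000000000002519 J

2.519 pJ < 9.437 nJ < 127 µJ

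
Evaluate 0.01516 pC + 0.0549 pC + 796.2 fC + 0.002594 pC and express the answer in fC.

In fC:
  0.01516 pC = 0.01516 × 10³ fC = 15.16
  0.0549 pC = 0.0549 × 10³ fC = 54.9
  796.2 fC → 796.2
  0.002594 pC = 0.002594 × 10³ fC = 2.594
Sum: 15.16 + 54.9 + 796.2 + 2.594 = 868.854

868.854 fC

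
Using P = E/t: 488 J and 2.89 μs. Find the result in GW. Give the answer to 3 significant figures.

(488) / (2.89 × 10^-6) = 168.86 × 10^6 W

0.169 GW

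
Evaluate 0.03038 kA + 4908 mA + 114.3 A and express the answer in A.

149.588 A

In A:
  0.03038 kA = 0.03038 × 10^3 A = 30.38
  4908 mA = 4908 × 10^-3 A = 4.908
  114.3 A → 114.3
Sum: 30.38 + 4.908 + 114.3 = 149.588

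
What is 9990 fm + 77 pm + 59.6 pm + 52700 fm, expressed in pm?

199.29 pm

In pm:
  9990 fm = 9990 × 10^-3 pm = 9.99
  77 pm → 77
  59.6 pm → 59.6
  52700 fm = 52700 × 10^-3 pm = 52.7
Sum: 9.99 + 77 + 59.6 + 52.7 = 199.29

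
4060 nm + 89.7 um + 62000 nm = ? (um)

In um:
  4060 nm = 4060e-3 um = 4.06
  89.7 um → 89.7
  62000 nm = 62000e-3 um = 62
Sum: 4.06 + 89.7 + 62 = 155.76

155.76 um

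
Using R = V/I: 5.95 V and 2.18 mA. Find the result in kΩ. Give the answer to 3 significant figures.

(5.95) / (2.18e-3) = 2.7294e3 Ω

2.73 kΩ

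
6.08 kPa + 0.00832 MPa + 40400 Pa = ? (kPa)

In kPa:
  6.08 kPa → 6.08
  0.00832 MPa = 0.00832e3 kPa = 8.32
  40400 Pa = 40400e-3 kPa = 40.4
Sum: 6.08 + 8.32 + 40.4 = 54.8

54.8 kPa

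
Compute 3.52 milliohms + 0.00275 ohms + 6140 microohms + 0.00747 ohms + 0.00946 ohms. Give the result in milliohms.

29.34 milliohms

In milliohms:
  3.52 milliohms → 3.52
  0.00275 ohms = 0.00275 × 10^3 milliohms = 2.75
  6140 microohms = 6140 × 10^-3 milliohms = 6.14
  0.00747 ohms = 0.00747 × 10^3 milliohms = 7.47
  0.00946 ohms = 0.00946 × 10^3 milliohms = 9.46
Sum: 3.52 + 2.75 + 6.14 + 7.47 + 9.46 = 29.34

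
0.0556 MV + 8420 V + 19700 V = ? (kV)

In kV:
  0.0556 MV = 0.0556 × 10³ kV = 55.6
  8420 V = 8420 × 10⁻³ kV = 8.42
  19700 V = 19700 × 10⁻³ kV = 19.7
Sum: 55.6 + 8.42 + 19.7 = 83.72

83.72 kV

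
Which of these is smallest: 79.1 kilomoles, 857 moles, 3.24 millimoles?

3.24 millimoles

79.1 kilomoles = 79100 moles
857 moles = 857 moles
3.24 millimoles = 0.00324 moles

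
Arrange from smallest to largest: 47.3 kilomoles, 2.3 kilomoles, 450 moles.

450 moles < 2.3 kilomoles < 47.3 kilomoles

47.3 kilomoles = 47300 moles
2.3 kilomoles = 2300 moles
450 moles = 450 moles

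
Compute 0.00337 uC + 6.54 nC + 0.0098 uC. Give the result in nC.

19.71 nC

In nC:
  0.00337 uC = 0.00337e3 nC = 3.37
  6.54 nC → 6.54
  0.0098 uC = 0.0098e3 nC = 9.8
Sum: 3.37 + 6.54 + 9.8 = 19.71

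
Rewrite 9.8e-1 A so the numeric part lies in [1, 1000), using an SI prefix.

= 980e-3 A; 1e-3 is milli.

980 mA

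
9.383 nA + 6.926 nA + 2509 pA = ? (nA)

18.818 nA

In nA:
  9.383 nA → 9.383
  6.926 nA → 6.926
  2509 pA = 2509 × 10^-3 nA = 2.509
Sum: 9.383 + 6.926 + 2.509 = 18.818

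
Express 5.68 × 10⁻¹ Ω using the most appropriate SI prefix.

= 568 × 10⁻³ Ω; 10⁻³ is milli.

568 mΩ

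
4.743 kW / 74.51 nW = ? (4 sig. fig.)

(4.743e3) / (74.51e-9) = 0.063656e12

63660000000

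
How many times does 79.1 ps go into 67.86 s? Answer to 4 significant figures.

(67.86) / (79.1 × 10^-12) = 0.8579 × 10^12

857900000000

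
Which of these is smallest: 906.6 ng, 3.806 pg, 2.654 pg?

906.6 ng = 0.0000009066 g
3.806 pg = 0.000000000003806 g
2.654 pg = 0.000000000002654 g

2.654 pg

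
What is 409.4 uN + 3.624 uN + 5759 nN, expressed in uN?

In uN:
  409.4 uN → 409.4
  3.624 uN → 3.624
  5759 nN = 5759e-3 uN = 5.759
Sum: 409.4 + 3.624 + 5.759 = 418.783

418.783 uN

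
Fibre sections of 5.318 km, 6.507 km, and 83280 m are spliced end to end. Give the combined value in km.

In km:
  5.318 km → 5.318
  6.507 km → 6.507
  83280 m = 83280 × 10^-3 km = 83.28
Sum: 5.318 + 6.507 + 83.28 = 95.105

95.105 km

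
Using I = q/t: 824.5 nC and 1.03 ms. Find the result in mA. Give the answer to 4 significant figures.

0.8005 mA

(824.5e-9) / (1.03e-3) = 800.485e-6 A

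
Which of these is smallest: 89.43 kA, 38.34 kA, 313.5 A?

313.5 A

89.43 kA = 89430 A
38.34 kA = 38340 A
313.5 A = 313.5 A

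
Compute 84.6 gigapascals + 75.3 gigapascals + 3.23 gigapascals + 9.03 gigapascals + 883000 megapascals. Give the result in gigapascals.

In gigapascals:
  84.6 gigapascals → 84.6
  75.3 gigapascals → 75.3
  3.23 gigapascals → 3.23
  9.03 gigapascals → 9.03
  883000 megapascals = 883000e-3 gigapascals = 883
Sum: 84.6 + 75.3 + 3.23 + 9.03 + 883 = 1055.16

1055.16 gigapascals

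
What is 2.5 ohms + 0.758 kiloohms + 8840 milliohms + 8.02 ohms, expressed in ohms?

777.36 ohms

In ohms:
  2.5 ohms → 2.5
  0.758 kiloohms = 0.758 × 10^3 ohms = 758
  8840 milliohms = 8840 × 10^-3 ohms = 8.84
  8.02 ohms → 8.02
Sum: 2.5 + 758 + 8.84 + 8.02 = 777.36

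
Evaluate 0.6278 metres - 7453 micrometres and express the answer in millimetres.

In millimetres:
  0.6278 metres = 0.6278 × 10^3 millimetres = 627.8
  7453 micrometres = 7453 × 10^-3 millimetres = 7.453
Difference: 627.8 - 7.453 = 620.347

620.347 millimetres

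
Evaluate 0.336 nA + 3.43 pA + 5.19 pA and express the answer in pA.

In pA:
  0.336 nA = 0.336 × 10³ pA = 336
  3.43 pA → 3.43
  5.19 pA → 5.19
Sum: 336 + 3.43 + 5.19 = 344.62

344.62 pA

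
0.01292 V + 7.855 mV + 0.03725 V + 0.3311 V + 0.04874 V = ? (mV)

In mV:
  0.01292 V = 0.01292 × 10^3 mV = 12.92
  7.855 mV → 7.855
  0.03725 V = 0.03725 × 10^3 mV = 37.25
  0.3311 V = 0.3311 × 10^3 mV = 331.1
  0.04874 V = 0.04874 × 10^3 mV = 48.74
Sum: 12.92 + 7.855 + 37.25 + 331.1 + 48.74 = 437.865

437.865 mV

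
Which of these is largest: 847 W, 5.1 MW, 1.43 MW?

5.1 MW

847 W = 847 W
5.1 MW = 5100000 W
1.43 MW = 1430000 W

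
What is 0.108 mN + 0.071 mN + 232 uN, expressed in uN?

In uN:
  0.108 mN = 0.108 × 10³ uN = 108
  0.071 mN = 0.071 × 10³ uN = 71
  232 uN → 232
Sum: 108 + 71 + 232 = 411

411 uN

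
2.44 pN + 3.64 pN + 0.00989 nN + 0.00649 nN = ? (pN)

22.46 pN

In pN:
  2.44 pN → 2.44
  3.64 pN → 3.64
  0.00989 nN = 0.00989 × 10^3 pN = 9.89
  0.00649 nN = 0.00649 × 10^3 pN = 6.49
Sum: 2.44 + 3.64 + 9.89 + 6.49 = 22.46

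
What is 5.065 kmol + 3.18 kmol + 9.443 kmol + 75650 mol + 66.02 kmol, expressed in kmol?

In kmol:
  5.065 kmol → 5.065
  3.18 kmol → 3.18
  9.443 kmol → 9.443
  75650 mol = 75650e-3 kmol = 75.65
  66.02 kmol → 66.02
Sum: 5.065 + 3.18 + 9.443 + 75.65 + 66.02 = 159.358

159.358 kmol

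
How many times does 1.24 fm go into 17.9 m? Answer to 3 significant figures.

(17.9) / (1.24 × 10⁻¹⁵) = 14.44 × 10¹⁵

14400000000000000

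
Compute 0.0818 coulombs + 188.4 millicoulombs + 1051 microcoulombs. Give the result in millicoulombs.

271.251 millicoulombs

In millicoulombs:
  0.0818 coulombs = 0.0818 × 10^3 millicoulombs = 81.8
  188.4 millicoulombs → 188.4
  1051 microcoulombs = 1051 × 10^-3 millicoulombs = 1.051
Sum: 81.8 + 188.4 + 1.051 = 271.251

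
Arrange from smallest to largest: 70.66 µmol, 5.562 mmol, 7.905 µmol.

7.905 µmol < 70.66 µmol < 5.562 mmol

70.66 µmol = 0.00007066 mol
5.562 mmol = 0.005562 mol
7.905 µmol = 0.000007905 mol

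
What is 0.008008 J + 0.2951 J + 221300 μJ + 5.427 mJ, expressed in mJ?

In mJ:
  0.008008 J = 0.008008e3 mJ = 8.008
  0.2951 J = 0.2951e3 mJ = 295.1
  221300 μJ = 221300e-3 mJ = 221.3
  5.427 mJ → 5.427
Sum: 8.008 + 295.1 + 221.3 + 5.427 = 529.835

529.835 mJ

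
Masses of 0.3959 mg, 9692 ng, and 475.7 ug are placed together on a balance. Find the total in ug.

In ug:
  0.3959 mg = 0.3959 × 10³ ug = 395.9
  9692 ng = 9692 × 10⁻³ ug = 9.692
  475.7 ug → 475.7
Sum: 395.9 + 9.692 + 475.7 = 881.292

881.292 ug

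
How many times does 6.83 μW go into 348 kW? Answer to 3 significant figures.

51000000000

(348e3) / (6.83e-6) = 50.95e9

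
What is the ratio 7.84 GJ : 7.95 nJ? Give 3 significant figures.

986000000000000000

(7.84e9) / (7.95e-9) = 0.9862e18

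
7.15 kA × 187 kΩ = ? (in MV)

7.15e3 × 187e3 = 1337.05e6 V

1337.05 MV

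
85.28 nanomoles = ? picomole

nano = 10^-9, pico = 10^-12; factor is 10^3.
85.28 × 10^3 = 85280

85280 picomoles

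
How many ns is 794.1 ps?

pico = 10⁻¹², nano = 10⁻⁹; factor is 10⁻³.
794.1 × 10⁻³ = 0.7941

0.7941 ns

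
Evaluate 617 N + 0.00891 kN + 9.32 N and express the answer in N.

In N:
  617 N → 617
  0.00891 kN = 0.00891 × 10^3 N = 8.91
  9.32 N → 9.32
Sum: 617 + 8.91 + 9.32 = 635.23

635.23 N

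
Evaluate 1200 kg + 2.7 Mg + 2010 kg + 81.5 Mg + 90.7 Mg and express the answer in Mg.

178.11 Mg

In Mg:
  1200 kg = 1200 × 10⁻³ Mg = 1.2
  2.7 Mg → 2.7
  2010 kg = 2010 × 10⁻³ Mg = 2.01
  81.5 Mg → 81.5
  90.7 Mg → 90.7
Sum: 1.2 + 2.7 + 2.01 + 81.5 + 90.7 = 178.11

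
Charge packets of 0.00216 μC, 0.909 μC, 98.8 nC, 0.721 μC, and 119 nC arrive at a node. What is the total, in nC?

1849.96 nC

In nC:
  0.00216 μC = 0.00216e3 nC = 2.16
  0.909 μC = 0.909e3 nC = 909
  98.8 nC → 98.8
  0.721 μC = 0.721e3 nC = 721
  119 nC → 119
Sum: 2.16 + 909 + 98.8 + 721 + 119 = 1849.96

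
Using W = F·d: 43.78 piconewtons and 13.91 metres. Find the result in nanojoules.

43.78 × 10⁻¹² × 13.91 = 608.9798 × 10⁻¹² J

0.6089798 nanojoules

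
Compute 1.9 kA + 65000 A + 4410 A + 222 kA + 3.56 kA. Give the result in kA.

296.87 kA

In kA:
  1.9 kA → 1.9
  65000 A = 65000 × 10⁻³ kA = 65
  4410 A = 4410 × 10⁻³ kA = 4.41
  222 kA → 222
  3.56 kA → 3.56
Sum: 1.9 + 65 + 4.41 + 222 + 3.56 = 296.87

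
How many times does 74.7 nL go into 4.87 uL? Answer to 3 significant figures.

(4.87 × 10^-6) / (74.7 × 10^-9) = 0.06519 × 10^3

65.2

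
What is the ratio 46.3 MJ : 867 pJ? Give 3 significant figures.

(46.3 × 10⁶) / (867 × 10⁻¹²) = 0.0534 × 10¹⁸

53400000000000000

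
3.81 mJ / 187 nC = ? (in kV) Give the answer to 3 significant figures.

(3.81 × 10^-3) / (187 × 10^-9) = 0.020374 × 10^6 V

20.4 kV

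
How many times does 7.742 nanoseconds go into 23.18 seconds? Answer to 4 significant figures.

(23.18) / (7.742 × 10^-9) = 2.9941 × 10^9

2994000000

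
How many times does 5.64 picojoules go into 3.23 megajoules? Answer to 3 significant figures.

573000000000000000

(3.23 × 10^6) / (5.64 × 10^-12) = 0.5727 × 10^18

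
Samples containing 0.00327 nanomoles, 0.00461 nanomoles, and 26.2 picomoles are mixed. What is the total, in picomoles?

34.08 picomoles

In picomoles:
  0.00327 nanomoles = 0.00327 × 10^3 picomoles = 3.27
  0.00461 nanomoles = 0.00461 × 10^3 picomoles = 4.61
  26.2 picomoles → 26.2
Sum: 3.27 + 4.61 + 26.2 = 34.08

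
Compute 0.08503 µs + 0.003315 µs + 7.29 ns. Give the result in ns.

95.635 ns

In ns:
  0.08503 µs = 0.08503 × 10^3 ns = 85.03
  0.003315 µs = 0.003315 × 10^3 ns = 3.315
  7.29 ns → 7.29
Sum: 85.03 + 3.315 + 7.29 = 95.635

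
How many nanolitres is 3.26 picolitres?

pico = 10⁻¹², nano = 10⁻⁹; factor is 10⁻³.
3.26 × 10⁻³ = 0.00326

0.00326 nanolitres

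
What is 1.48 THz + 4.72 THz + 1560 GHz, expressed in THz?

In THz:
  1.48 THz → 1.48
  4.72 THz → 4.72
  1560 GHz = 1560 × 10^-3 THz = 1.56
Sum: 1.48 + 4.72 + 1.56 = 7.76

7.76 THz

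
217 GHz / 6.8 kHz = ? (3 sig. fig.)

(217e9) / (6.8e3) = 31.91e6

31900000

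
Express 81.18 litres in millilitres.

81180 millilitres

(no prefix) = 10⁰, milli = 10⁻³; factor is 10³.
81.18 × 10³ = 81180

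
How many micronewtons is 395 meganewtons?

mega = 10⁶, micro = 10⁻⁶; factor is 10¹².
395 × 10¹² = 395000000000000

395000000000000 micronewtons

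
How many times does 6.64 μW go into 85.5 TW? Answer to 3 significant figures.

12900000000000000000

(85.5 × 10¹²) / (6.64 × 10⁻⁶) = 12.88 × 10¹⁸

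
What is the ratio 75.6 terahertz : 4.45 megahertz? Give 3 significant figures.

17000000

(75.6e12) / (4.45e6) = 16.99e6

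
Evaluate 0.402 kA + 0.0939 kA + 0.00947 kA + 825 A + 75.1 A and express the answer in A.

In A:
  0.402 kA = 0.402e3 A = 402
  0.0939 kA = 0.0939e3 A = 93.9
  0.00947 kA = 0.00947e3 A = 9.47
  825 A → 825
  75.1 A → 75.1
Sum: 402 + 93.9 + 9.47 + 825 + 75.1 = 1405.47

1405.47 A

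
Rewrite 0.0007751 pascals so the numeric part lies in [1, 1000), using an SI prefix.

775.1 micropascals

= 775.1 × 10⁻⁶ pascals; 10⁻⁶ is micro.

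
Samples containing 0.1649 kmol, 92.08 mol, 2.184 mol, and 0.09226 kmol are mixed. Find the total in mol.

351.424 mol

In mol:
  0.1649 kmol = 0.1649 × 10³ mol = 164.9
  92.08 mol → 92.08
  2.184 mol → 2.184
  0.09226 kmol = 0.09226 × 10³ mol = 92.26
Sum: 164.9 + 92.08 + 2.184 + 92.26 = 351.424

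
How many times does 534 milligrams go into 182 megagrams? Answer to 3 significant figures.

(182 × 10^6) / (534 × 10^-3) = 0.3408 × 10^9

341000000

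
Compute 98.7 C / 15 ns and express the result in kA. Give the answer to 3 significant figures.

6580000 kA

(98.7) / (15 × 10⁻⁹) = 6.58 × 10⁹ A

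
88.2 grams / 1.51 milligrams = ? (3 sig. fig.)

58400

(88.2) / (1.51 × 10⁻³) = 58.41 × 10³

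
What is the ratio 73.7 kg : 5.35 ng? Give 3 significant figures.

(73.7 × 10³) / (5.35 × 10⁻⁹) = 13.78 × 10¹²

13800000000000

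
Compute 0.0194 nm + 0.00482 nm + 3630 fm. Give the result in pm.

In pm:
  0.0194 nm = 0.0194e3 pm = 19.4
  0.00482 nm = 0.00482e3 pm = 4.82
  3630 fm = 3630e-3 pm = 3.63
Sum: 19.4 + 4.82 + 3.63 = 27.85

27.85 pm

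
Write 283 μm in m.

0.000283 m

micro = 10⁻⁶, (no prefix) = 10⁰; factor is 10⁻⁶.
283 × 10⁻⁶ = 0.000283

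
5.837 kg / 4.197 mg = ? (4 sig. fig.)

1391000

(5.837e3) / (4.197e-3) = 1.3908e6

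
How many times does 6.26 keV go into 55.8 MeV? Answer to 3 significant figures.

(55.8 × 10^6) / (6.26 × 10^3) = 8.914 × 10^3

8910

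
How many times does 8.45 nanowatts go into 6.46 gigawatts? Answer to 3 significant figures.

(6.46e9) / (8.45e-9) = 0.7645e18

764000000000000000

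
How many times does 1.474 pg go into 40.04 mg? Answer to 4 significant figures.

27160000000

(40.04 × 10^-3) / (1.474 × 10^-12) = 27.164 × 10^9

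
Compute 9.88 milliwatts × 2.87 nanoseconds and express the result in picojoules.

28.3556 picojoules

9.88e-3 × 2.87e-9 = 28.3556e-12 J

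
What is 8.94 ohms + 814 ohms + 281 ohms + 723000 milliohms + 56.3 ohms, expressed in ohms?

In ohms:
  8.94 ohms → 8.94
  814 ohms → 814
  281 ohms → 281
  723000 milliohms = 723000 × 10⁻³ ohms = 723
  56.3 ohms → 56.3
Sum: 8.94 + 814 + 281 + 723 + 56.3 = 1883.24

1883.24 ohms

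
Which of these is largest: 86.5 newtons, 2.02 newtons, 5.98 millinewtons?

86.5 newtons

86.5 newtons = 86.5 newtons
2.02 newtons = 2.02 newtons
5.98 millinewtons = 0.00598 newtons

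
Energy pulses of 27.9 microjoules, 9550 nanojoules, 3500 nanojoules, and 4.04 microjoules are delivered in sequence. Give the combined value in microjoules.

In microjoules:
  27.9 microjoules → 27.9
  9550 nanojoules = 9550 × 10^-3 microjoules = 9.55
  3500 nanojoules = 3500 × 10^-3 microjoules = 3.5
  4.04 microjoules → 4.04
Sum: 27.9 + 9.55 + 3.5 + 4.04 = 44.99

44.99 microjoules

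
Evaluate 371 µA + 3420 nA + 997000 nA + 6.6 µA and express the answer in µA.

1378.02 µA

In µA:
  371 µA → 371
  3420 nA = 3420 × 10^-3 µA = 3.42
  997000 nA = 997000 × 10^-3 µA = 997
  6.6 µA → 6.6
Sum: 371 + 3.42 + 997 + 6.6 = 1378.02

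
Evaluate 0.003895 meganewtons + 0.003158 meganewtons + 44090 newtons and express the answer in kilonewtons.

51.143 kilonewtons

In kilonewtons:
  0.003895 meganewtons = 0.003895 × 10³ kilonewtons = 3.895
  0.003158 meganewtons = 0.003158 × 10³ kilonewtons = 3.158
  44090 newtons = 44090 × 10⁻³ kilonewtons = 44.09
Sum: 3.895 + 3.158 + 44.09 = 51.143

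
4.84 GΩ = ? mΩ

giga = 10^9, milli = 10^-3; factor is 10^12.
4.84 × 10^12 = 4840000000000

4840000000000 mΩ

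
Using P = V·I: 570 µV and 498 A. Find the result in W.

0.28386 W

570 × 10^-6 × 498 = 283860 × 10^-6 W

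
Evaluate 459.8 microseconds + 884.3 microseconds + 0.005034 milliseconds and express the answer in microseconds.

In microseconds:
  459.8 microseconds → 459.8
  884.3 microseconds → 884.3
  0.005034 milliseconds = 0.005034 × 10³ microseconds = 5.034
Sum: 459.8 + 884.3 + 5.034 = 1349.134

1349.134 microseconds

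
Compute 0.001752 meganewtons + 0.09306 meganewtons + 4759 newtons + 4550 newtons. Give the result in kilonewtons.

104.121 kilonewtons

In kilonewtons:
  0.001752 meganewtons = 0.001752e3 kilonewtons = 1.752
  0.09306 meganewtons = 0.09306e3 kilonewtons = 93.06
  4759 newtons = 4759e-3 kilonewtons = 4.759
  4550 newtons = 4550e-3 kilonewtons = 4.55
Sum: 1.752 + 93.06 + 4.759 + 4.55 = 104.121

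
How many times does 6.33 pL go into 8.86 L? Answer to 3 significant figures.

1400000000000

(8.86) / (6.33 × 10⁻¹²) = 1.4 × 10¹²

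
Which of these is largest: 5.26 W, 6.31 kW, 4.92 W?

6.31 kW

5.26 W = 5.26 W
6.31 kW = 6310 W
4.92 W = 4.92 W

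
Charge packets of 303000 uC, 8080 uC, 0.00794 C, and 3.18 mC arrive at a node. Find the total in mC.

In mC:
  303000 uC = 303000e-3 mC = 303
  8080 uC = 8080e-3 mC = 8.08
  0.00794 C = 0.00794e3 mC = 7.94
  3.18 mC → 3.18
Sum: 303 + 8.08 + 7.94 + 3.18 = 322.2

322.2 mC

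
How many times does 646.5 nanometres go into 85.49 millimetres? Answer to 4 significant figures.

132200

(85.49 × 10^-3) / (646.5 × 10^-9) = 0.13224 × 10^6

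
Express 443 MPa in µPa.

mega = 1e6, micro = 1e-6; factor is 1e12.
443 × 1e12 = 443000000000000

443000000000000 µPa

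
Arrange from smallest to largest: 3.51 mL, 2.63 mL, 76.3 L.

3.51 mL = 0.00351 L
2.63 mL = 0.00263 L
76.3 L = 76.3 L

2.63 mL < 3.51 mL < 76.3 L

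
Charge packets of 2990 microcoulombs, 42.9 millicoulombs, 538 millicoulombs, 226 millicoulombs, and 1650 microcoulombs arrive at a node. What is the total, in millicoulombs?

811.54 millicoulombs

In millicoulombs:
  2990 microcoulombs = 2990 × 10^-3 millicoulombs = 2.99
  42.9 millicoulombs → 42.9
  538 millicoulombs → 538
  226 millicoulombs → 226
  1650 microcoulombs = 1650 × 10^-3 millicoulombs = 1.65
Sum: 2.99 + 42.9 + 538 + 226 + 1.65 = 811.54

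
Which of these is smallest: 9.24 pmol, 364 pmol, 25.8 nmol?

9.24 pmol

9.24 pmol = 0.00000000000924 mol
364 pmol = 0.000000000364 mol
25.8 nmol = 0.0000000258 mol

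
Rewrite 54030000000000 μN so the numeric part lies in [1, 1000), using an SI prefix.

= 54.03 × 10⁶ N; 10⁶ is mega.

54.03 MN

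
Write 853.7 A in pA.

853700000000000 pA

(no prefix) = 10^0, pico = 10^-12; factor is 10^12.
853.7 × 10^12 = 853700000000000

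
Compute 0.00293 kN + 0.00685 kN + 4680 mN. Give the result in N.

In N:
  0.00293 kN = 0.00293 × 10³ N = 2.93
  0.00685 kN = 0.00685 × 10³ N = 6.85
  4680 mN = 4680 × 10⁻³ N = 4.68
Sum: 2.93 + 6.85 + 4.68 = 14.46

14.46 N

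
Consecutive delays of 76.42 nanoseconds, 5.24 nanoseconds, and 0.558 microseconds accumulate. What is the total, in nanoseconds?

In nanoseconds:
  76.42 nanoseconds → 76.42
  5.24 nanoseconds → 5.24
  0.558 microseconds = 0.558 × 10³ nanoseconds = 558
Sum: 76.42 + 5.24 + 558 = 639.66

639.66 nanoseconds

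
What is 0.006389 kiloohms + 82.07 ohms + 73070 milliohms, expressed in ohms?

In ohms:
  0.006389 kiloohms = 0.006389e3 ohms = 6.389
  82.07 ohms → 82.07
  73070 milliohms = 73070e-3 ohms = 73.07
Sum: 6.389 + 82.07 + 73.07 = 161.529

161.529 ohms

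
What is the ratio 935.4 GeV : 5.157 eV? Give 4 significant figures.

(935.4 × 10^9) / (5.157) = 181.38 × 10^9

181400000000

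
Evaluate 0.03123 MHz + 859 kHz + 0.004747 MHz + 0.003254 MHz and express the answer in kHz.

In kHz:
  0.03123 MHz = 0.03123e3 kHz = 31.23
  859 kHz → 859
  0.004747 MHz = 0.004747e3 kHz = 4.747
  0.003254 MHz = 0.003254e3 kHz = 3.254
Sum: 31.23 + 859 + 4.747 + 3.254 = 898.231

898.231 kHz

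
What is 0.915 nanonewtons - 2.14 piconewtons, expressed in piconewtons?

In piconewtons:
  0.915 nanonewtons = 0.915 × 10^3 piconewtons = 915
  2.14 piconewtons → 2.14
Difference: 915 - 2.14 = 912.86

912.86 piconewtons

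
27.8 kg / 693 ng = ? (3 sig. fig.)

(27.8 × 10³) / (693 × 10⁻⁹) = 0.04012 × 10¹²

40100000000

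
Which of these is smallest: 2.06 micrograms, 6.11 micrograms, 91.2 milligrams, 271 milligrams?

2.06 micrograms

2.06 micrograms = 0.00000206 grams
6.11 micrograms = 0.00000611 grams
91.2 milligrams = 0.0912 grams
271 milligrams = 0.271 grams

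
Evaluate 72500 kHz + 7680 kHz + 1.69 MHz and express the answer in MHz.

81.87 MHz

In MHz:
  72500 kHz = 72500e-3 MHz = 72.5
  7680 kHz = 7680e-3 MHz = 7.68
  1.69 MHz → 1.69
Sum: 72.5 + 7.68 + 1.69 = 81.87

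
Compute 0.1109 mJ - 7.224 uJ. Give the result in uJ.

103.676 uJ

In uJ:
  0.1109 mJ = 0.1109 × 10^3 uJ = 110.9
  7.224 uJ → 7.224
Difference: 110.9 - 7.224 = 103.676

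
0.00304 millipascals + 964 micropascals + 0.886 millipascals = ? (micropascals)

1853.04 micropascals

In micropascals:
  0.00304 millipascals = 0.00304 × 10^3 micropascals = 3.04
  964 micropascals → 964
  0.886 millipascals = 0.886 × 10^3 micropascals = 886
Sum: 3.04 + 964 + 886 = 1853.04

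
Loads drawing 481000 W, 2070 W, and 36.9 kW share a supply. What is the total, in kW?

519.97 kW

In kW:
  481000 W = 481000 × 10⁻³ kW = 481
  2070 W = 2070 × 10⁻³ kW = 2.07
  36.9 kW → 36.9
Sum: 481 + 2.07 + 36.9 = 519.97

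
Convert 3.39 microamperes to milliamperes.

0.00339 milliamperes

micro = 10⁻⁶, milli = 10⁻³; factor is 10⁻³.
3.39 × 10⁻³ = 0.00339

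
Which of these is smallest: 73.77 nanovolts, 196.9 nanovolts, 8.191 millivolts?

73.77 nanovolts = 0.00000007377 volts
196.9 nanovolts = 0.0000001969 volts
8.191 millivolts = 0.008191 volts

73.77 nanovolts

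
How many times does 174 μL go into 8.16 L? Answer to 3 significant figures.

46900

(8.16) / (174 × 10^-6) = 0.0469 × 10^6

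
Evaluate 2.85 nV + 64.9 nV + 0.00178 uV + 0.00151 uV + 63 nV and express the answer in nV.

134.04 nV

In nV:
  2.85 nV → 2.85
  64.9 nV → 64.9
  0.00178 uV = 0.00178e3 nV = 1.78
  0.00151 uV = 0.00151e3 nV = 1.51
  63 nV → 63
Sum: 2.85 + 64.9 + 1.78 + 1.51 + 63 = 134.04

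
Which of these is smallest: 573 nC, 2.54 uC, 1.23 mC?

573 nC = 0.000000573 C
2.54 uC = 0.00000254 C
1.23 mC = 0.00123 C

573 nC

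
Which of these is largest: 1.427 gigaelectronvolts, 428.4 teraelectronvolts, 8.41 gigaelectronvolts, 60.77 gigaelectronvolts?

428.4 teraelectronvolts

1.427 gigaelectronvolts = 1427000000 electronvolts
428.4 teraelectronvolts = 428400000000000 electronvolts
8.41 gigaelectronvolts = 8410000000 electronvolts
60.77 gigaelectronvolts = 60770000000 electronvolts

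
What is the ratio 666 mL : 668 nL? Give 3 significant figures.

(666 × 10^-3) / (668 × 10^-9) = 0.997 × 10^6

997000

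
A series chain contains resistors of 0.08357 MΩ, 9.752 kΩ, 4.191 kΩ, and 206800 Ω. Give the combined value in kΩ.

In kΩ:
  0.08357 MΩ = 0.08357e3 kΩ = 83.57
  9.752 kΩ → 9.752
  4.191 kΩ → 4.191
  206800 Ω = 206800e-3 kΩ = 206.8
Sum: 83.57 + 9.752 + 4.191 + 206.8 = 304.313

304.313 kΩ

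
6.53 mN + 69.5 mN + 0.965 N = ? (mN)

1041.03 mN

In mN:
  6.53 mN → 6.53
  69.5 mN → 69.5
  0.965 N = 0.965 × 10³ mN = 965
Sum: 6.53 + 69.5 + 965 = 1041.03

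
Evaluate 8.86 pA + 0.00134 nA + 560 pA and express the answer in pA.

In pA:
  8.86 pA → 8.86
  0.00134 nA = 0.00134e3 pA = 1.34
  560 pA → 560
Sum: 8.86 + 1.34 + 560 = 570.2

570.2 pA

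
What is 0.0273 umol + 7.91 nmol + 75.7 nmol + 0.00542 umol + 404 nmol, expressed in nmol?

520.33 nmol

In nmol:
  0.0273 umol = 0.0273e3 nmol = 27.3
  7.91 nmol → 7.91
  75.7 nmol → 75.7
  0.00542 umol = 0.00542e3 nmol = 5.42
  404 nmol → 404
Sum: 27.3 + 7.91 + 75.7 + 5.42 + 404 = 520.33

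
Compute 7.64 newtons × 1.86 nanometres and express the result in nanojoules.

14.2104 nanojoules

7.64 × 1.86e-9 = 14.2104e-9 J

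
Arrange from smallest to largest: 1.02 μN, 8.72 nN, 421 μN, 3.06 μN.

1.02 μN = 0.00000102 N
8.72 nN = 0.00000000872 N
421 μN = 0.000421 N
3.06 μN = 0.00000306 N

8.72 nN < 1.02 μN < 3.06 μN < 421 μN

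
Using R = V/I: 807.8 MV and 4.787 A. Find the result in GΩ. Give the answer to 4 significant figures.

0.1687 GΩ

(807.8e6) / (4.787) = 168.749e6 Ω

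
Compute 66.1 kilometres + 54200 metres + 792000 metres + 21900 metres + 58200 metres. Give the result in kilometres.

992.4 kilometres

In kilometres:
  66.1 kilometres → 66.1
  54200 metres = 54200 × 10^-3 kilometres = 54.2
  792000 metres = 792000 × 10^-3 kilometres = 792
  21900 metres = 21900 × 10^-3 kilometres = 21.9
  58200 metres = 58200 × 10^-3 kilometres = 58.2
Sum: 66.1 + 54.2 + 792 + 21.9 + 58.2 = 992.4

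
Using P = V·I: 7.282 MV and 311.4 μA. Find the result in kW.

2.2676148 kW

7.282 × 10^6 × 311.4 × 10^-6 = 2267.6148 W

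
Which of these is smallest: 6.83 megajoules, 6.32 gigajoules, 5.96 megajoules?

6.83 megajoules = 6830000 joules
6.32 gigajoules = 6320000000 joules
5.96 megajoules = 5960000 joules

5.96 megajoules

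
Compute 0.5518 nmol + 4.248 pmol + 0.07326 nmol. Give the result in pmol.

629.308 pmol

In pmol:
  0.5518 nmol = 0.5518 × 10^3 pmol = 551.8
  4.248 pmol → 4.248
  0.07326 nmol = 0.07326 × 10^3 pmol = 73.26
Sum: 551.8 + 4.248 + 73.26 = 629.308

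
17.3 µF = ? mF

micro = 1e-6, milli = 1e-3; factor is 1e-3.
17.3 × 1e-3 = 0.0173

0.0173 mF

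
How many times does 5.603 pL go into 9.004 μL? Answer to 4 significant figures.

1607000

(9.004 × 10⁻⁶) / (5.603 × 10⁻¹²) = 1.607 × 10⁶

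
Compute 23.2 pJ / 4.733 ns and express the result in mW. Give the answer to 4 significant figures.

(23.2e-12) / (4.733e-9) = 4.90175e-3 W

4.902 mW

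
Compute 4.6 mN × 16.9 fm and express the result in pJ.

0.00007774 pJ

4.6 × 10⁻³ × 16.9 × 10⁻¹⁵ = 77.74 × 10⁻¹⁸ J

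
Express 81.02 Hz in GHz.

(no prefix) = 10⁰, giga = 10⁹; factor is 10⁻⁹.
81.02 × 10⁻⁹ = 0.00000008102

0.00000008102 GHz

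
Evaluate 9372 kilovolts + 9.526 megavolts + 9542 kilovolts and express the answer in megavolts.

In megavolts:
  9372 kilovolts = 9372e-3 megavolts = 9.372
  9.526 megavolts → 9.526
  9542 kilovolts = 9542e-3 megavolts = 9.542
Sum: 9.372 + 9.526 + 9.542 = 28.44

28.44 megavolts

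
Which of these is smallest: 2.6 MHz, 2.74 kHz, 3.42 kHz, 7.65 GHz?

2.6 MHz = 2600000 Hz
2.74 kHz = 2740 Hz
3.42 kHz = 3420 Hz
7.65 GHz = 7650000000 Hz

2.74 kHz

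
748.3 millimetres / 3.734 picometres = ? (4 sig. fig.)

(748.3e-3) / (3.734e-12) = 200.4e9

200400000000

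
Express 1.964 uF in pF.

1964000 pF

micro = 10^-6, pico = 10^-12; factor is 10^6.
1.964 × 10^6 = 1964000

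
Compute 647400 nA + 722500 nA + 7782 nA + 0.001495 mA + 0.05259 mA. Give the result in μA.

In μA:
  647400 nA = 647400 × 10^-3 μA = 647.4
  722500 nA = 722500 × 10^-3 μA = 722.5
  7782 nA = 7782 × 10^-3 μA = 7.782
  0.001495 mA = 0.001495 × 10^3 μA = 1.495
  0.05259 mA = 0.05259 × 10^3 μA = 52.59
Sum: 647.4 + 722.5 + 7.782 + 1.495 + 52.59 = 1431.767

1431.767 μA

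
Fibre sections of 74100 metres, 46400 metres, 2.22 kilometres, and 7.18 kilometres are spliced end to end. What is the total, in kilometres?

129.9 kilometres

In kilometres:
  74100 metres = 74100 × 10^-3 kilometres = 74.1
  46400 metres = 46400 × 10^-3 kilometres = 46.4
  2.22 kilometres → 2.22
  7.18 kilometres → 7.18
Sum: 74.1 + 46.4 + 2.22 + 7.18 = 129.9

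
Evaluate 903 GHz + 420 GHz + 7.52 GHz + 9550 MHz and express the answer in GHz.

In GHz:
  903 GHz → 903
  420 GHz → 420
  7.52 GHz → 7.52
  9550 MHz = 9550 × 10^-3 GHz = 9.55
Sum: 903 + 420 + 7.52 + 9.55 = 1340.07

1340.07 GHz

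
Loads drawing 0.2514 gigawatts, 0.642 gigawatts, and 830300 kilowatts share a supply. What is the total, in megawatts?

In megawatts:
  0.2514 gigawatts = 0.2514 × 10^3 megawatts = 251.4
  0.642 gigawatts = 0.642 × 10^3 megawatts = 642
  830300 kilowatts = 830300 × 10^-3 megawatts = 830.3
Sum: 251.4 + 642 + 830.3 = 1723.7

1723.7 megawatts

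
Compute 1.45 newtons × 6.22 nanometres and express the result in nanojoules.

9.019 nanojoules

1.45 × 6.22 × 10⁻⁹ = 9.019 × 10⁻⁹ J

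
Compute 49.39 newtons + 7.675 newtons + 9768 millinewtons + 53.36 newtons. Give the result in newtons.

In newtons:
  49.39 newtons → 49.39
  7.675 newtons → 7.675
  9768 millinewtons = 9768e-3 newtons = 9.768
  53.36 newtons → 53.36
Sum: 49.39 + 7.675 + 9.768 + 53.36 = 120.193

120.193 newtons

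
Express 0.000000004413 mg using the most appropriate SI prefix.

= 4.413 × 10⁻¹² g; 10⁻¹² is pico.

4.413 pg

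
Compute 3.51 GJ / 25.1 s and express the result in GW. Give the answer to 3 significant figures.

0.140 GW

(3.51 × 10⁹) / (25.1) = 0.13984 × 10⁹ W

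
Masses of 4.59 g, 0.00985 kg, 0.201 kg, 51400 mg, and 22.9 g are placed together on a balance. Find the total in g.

In g:
  4.59 g → 4.59
  0.00985 kg = 0.00985e3 g = 9.85
  0.201 kg = 0.201e3 g = 201
  51400 mg = 51400e-3 g = 51.4
  22.9 g → 22.9
Sum: 4.59 + 9.85 + 201 + 51.4 + 22.9 = 289.74

289.74 g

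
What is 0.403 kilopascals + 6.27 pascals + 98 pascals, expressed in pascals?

In pascals:
  0.403 kilopascals = 0.403 × 10^3 pascals = 403
  6.27 pascals → 6.27
  98 pascals → 98
Sum: 403 + 6.27 + 98 = 507.27

507.27 pascals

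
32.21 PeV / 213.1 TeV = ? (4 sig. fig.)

151.1

(32.21 × 10^15) / (213.1 × 10^12) = 0.15115 × 10^3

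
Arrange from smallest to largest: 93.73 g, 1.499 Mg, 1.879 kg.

93.73 g = 93.73 g
1.499 Mg = 1499000 g
1.879 kg = 1879 g

93.73 g < 1.879 kg < 1.499 Mg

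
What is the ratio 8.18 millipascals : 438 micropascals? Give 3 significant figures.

18.7

(8.18 × 10⁻³) / (438 × 10⁻⁶) = 0.01868 × 10³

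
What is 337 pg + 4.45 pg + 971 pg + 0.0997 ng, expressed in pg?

In pg:
  337 pg → 337
  4.45 pg → 4.45
  971 pg → 971
  0.0997 ng = 0.0997 × 10^3 pg = 99.7
Sum: 337 + 4.45 + 971 + 99.7 = 1412.15

1412.15 pg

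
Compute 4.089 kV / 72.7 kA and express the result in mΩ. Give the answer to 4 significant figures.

(4.089 × 10³) / (72.7 × 10³) = 0.0562448 Ω

56.24 mΩ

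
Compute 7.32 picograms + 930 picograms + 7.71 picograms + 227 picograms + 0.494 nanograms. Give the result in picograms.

In picograms:
  7.32 picograms → 7.32
  930 picograms → 930
  7.71 picograms → 7.71
  227 picograms → 227
  0.494 nanograms = 0.494 × 10^3 picograms = 494
Sum: 7.32 + 930 + 7.71 + 227 + 494 = 1666.03

1666.03 picograms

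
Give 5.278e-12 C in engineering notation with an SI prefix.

5.278 pC

= 5.278e-12 C; 1e-12 is pico.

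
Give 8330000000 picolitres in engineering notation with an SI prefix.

8.33 millilitres

= 8.33e-3 litres; 1e-3 is milli.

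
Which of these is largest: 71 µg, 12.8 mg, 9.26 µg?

71 µg = 0.000071 g
12.8 mg = 0.0128 g
9.26 µg = 0.00000926 g

12.8 mg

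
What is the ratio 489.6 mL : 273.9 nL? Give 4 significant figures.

(489.6 × 10⁻³) / (273.9 × 10⁻⁹) = 1.7875 × 10⁶

1788000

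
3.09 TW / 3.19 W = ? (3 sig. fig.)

969000000000

(3.09 × 10¹²) / (3.19) = 0.9687 × 10¹²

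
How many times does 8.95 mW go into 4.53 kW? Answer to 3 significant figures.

(4.53 × 10³) / (8.95 × 10⁻³) = 0.5061 × 10⁶

506000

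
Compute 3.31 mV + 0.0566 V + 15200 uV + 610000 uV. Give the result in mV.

In mV:
  3.31 mV → 3.31
  0.0566 V = 0.0566 × 10³ mV = 56.6
  15200 uV = 15200 × 10⁻³ mV = 15.2
  610000 uV = 610000 × 10⁻³ mV = 610
Sum: 3.31 + 56.6 + 15.2 + 610 = 685.11

685.11 mV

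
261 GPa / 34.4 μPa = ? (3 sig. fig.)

(261e9) / (34.4e-6) = 7.587e15

7590000000000000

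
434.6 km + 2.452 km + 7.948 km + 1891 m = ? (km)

In km:
  434.6 km → 434.6
  2.452 km → 2.452
  7.948 km → 7.948
  1891 m = 1891 × 10^-3 km = 1.891
Sum: 434.6 + 2.452 + 7.948 + 1.891 = 446.891

446.891 km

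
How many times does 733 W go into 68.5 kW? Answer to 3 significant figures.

(68.5 × 10³) / (733) = 0.09345 × 10³

93.5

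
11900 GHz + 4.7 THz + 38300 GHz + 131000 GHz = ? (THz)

In THz:
  11900 GHz = 11900e-3 THz = 11.9
  4.7 THz → 4.7
  38300 GHz = 38300e-3 THz = 38.3
  131000 GHz = 131000e-3 THz = 131
Sum: 11.9 + 4.7 + 38.3 + 131 = 185.9

185.9 THz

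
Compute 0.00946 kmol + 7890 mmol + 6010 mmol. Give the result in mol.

23.36 mol

In mol:
  0.00946 kmol = 0.00946 × 10³ mol = 9.46
  7890 mmol = 7890 × 10⁻³ mol = 7.89
  6010 mmol = 6010 × 10⁻³ mol = 6.01
Sum: 9.46 + 7.89 + 6.01 = 23.36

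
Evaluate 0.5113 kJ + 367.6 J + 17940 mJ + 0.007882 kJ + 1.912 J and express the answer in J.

906.634 J

In J:
  0.5113 kJ = 0.5113 × 10³ J = 511.3
  367.6 J → 367.6
  17940 mJ = 17940 × 10⁻³ J = 17.94
  0.007882 kJ = 0.007882 × 10³ J = 7.882
  1.912 J → 1.912
Sum: 511.3 + 367.6 + 17.94 + 7.882 + 1.912 = 906.634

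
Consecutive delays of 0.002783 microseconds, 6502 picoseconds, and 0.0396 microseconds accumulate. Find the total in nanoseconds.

48.885 nanoseconds

In nanoseconds:
  0.002783 microseconds = 0.002783e3 nanoseconds = 2.783
  6502 picoseconds = 6502e-3 nanoseconds = 6.502
  0.0396 microseconds = 0.0396e3 nanoseconds = 39.6
Sum: 2.783 + 6.502 + 39.6 = 48.885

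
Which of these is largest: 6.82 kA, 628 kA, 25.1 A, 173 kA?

628 kA

6.82 kA = 6820 A
628 kA = 628000 A
25.1 A = 25.1 A
173 kA = 173000 A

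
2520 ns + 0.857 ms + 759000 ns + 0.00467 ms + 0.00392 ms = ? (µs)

In µs:
  2520 ns = 2520e-3 µs = 2.52
  0.857 ms = 0.857e3 µs = 857
  759000 ns = 759000e-3 µs = 759
  0.00467 ms = 0.00467e3 µs = 4.67
  0.00392 ms = 0.00392e3 µs = 3.92
Sum: 2.52 + 857 + 759 + 4.67 + 3.92 = 1627.11

1627.11 µs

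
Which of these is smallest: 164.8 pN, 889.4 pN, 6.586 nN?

164.8 pN = 0.0000000001648 N
889.4 pN = 0.0000000008894 N
6.586 nN = 0.000000006586 N

164.8 pN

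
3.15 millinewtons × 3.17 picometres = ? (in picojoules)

0.0099855 picojoules

3.15 × 10^-3 × 3.17 × 10^-12 = 9.9855 × 10^-15 J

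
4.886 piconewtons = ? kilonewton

pico = 10⁻¹², kilo = 10³; factor is 10⁻¹⁵.
4.886 × 10⁻¹⁵ = 0.000000000000004886

0.000000000000004886 kilonewtons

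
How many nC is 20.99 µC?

micro = 1e-6, nano = 1e-9; factor is 1e3.
20.99 × 1e3 = 20990

20990 nC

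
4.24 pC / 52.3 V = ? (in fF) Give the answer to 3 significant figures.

(4.24 × 10^-12) / (52.3) = 0.081071 × 10^-12 F

81.1 fF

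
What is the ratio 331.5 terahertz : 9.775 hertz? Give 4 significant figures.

33910000000000

(331.5 × 10^12) / (9.775) = 33.913 × 10^12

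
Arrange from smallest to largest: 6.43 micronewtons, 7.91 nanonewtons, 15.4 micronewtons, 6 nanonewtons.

6 nanonewtons < 7.91 nanonewtons < 6.43 micronewtons < 15.4 micronewtons

6.43 micronewtons = 0.00000643 newtons
7.91 nanonewtons = 0.00000000791 newtons
15.4 micronewtons = 0.0000154 newtons
6 nanonewtons = 0.000000006 newtons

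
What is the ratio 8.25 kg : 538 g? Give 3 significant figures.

(8.25 × 10³) / (538) = 0.01533 × 10³

15.3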